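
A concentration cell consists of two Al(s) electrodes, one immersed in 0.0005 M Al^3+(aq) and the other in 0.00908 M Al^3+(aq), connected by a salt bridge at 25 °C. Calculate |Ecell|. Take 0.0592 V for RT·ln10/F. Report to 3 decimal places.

0.025 V

For a concentration cell E°cell = 0, since both electrodes use the same couple.
The compartment with the higher Al^3+(aq) concentration (0.00908 M) acts as the cathode; ions are reduced there and produced at the dilute (0.0005 M) anode.
With n = 3, Ecell = −(0.0592/3)·log([dilute]/[conc]) = −(0.0592/3)·log(0.0005/0.00908) = +0.025 V.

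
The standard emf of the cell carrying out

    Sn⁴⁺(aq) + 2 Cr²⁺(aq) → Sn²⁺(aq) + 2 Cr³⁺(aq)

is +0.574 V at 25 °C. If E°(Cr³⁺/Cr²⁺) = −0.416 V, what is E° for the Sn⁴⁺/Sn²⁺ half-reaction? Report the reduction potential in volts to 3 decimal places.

+0.158 V

In the reaction as written the Sn⁴⁺/Sn²⁺ couple is reduced (cathode) and Cr³⁺/Cr²⁺ is oxidized (anode), so E°cell = E°(Sn⁴⁺/Sn²⁺) − E°(Cr³⁺/Cr²⁺).
E°(Sn⁴⁺/Sn²⁺) = E°cell + E°(anode) = +0.574 + (−0.416) = +0.158 V.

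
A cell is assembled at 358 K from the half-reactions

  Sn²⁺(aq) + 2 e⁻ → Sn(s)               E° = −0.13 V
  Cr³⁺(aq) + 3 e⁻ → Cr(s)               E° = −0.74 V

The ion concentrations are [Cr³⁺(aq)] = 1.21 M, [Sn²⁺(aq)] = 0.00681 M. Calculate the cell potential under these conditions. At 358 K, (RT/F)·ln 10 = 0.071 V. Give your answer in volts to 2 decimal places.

The Sn²⁺/Sn couple has the more positive E°, so it is the cathode; Cr³⁺/Cr is the anode.
The standard potential is −0.13 − (−0.74) = +0.61 V and the balanced reaction transfers n = 6 electrons.
The balanced reaction is 3 Sn²⁺(aq) + 2 Cr(s) → 3 Sn(s) + 2 Cr³⁺(aq), so Q = [Cr³⁺(aq)]^2 / [Sn²⁺(aq)]^3 = 4.64×10^6 and log Q = 6.666.
Applying E = E° − (RT ln10/nF)·log Q gives +0.61 − (0.071/6)(6.666) = +0.53 V.

+0.53 V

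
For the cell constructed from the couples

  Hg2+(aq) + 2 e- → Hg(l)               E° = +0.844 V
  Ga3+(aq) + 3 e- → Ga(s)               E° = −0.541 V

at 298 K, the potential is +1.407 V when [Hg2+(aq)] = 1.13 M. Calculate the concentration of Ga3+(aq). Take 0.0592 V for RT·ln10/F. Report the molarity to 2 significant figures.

The Hg²⁺/Hg couple has the larger reduction potential, so it is the cathode: E°cell = +0.844 − (−0.541) = +1.385 V and n = 6.
Since E = E° − (0.0592/n)·log Q, log Q = n(E° − E)/0.0592 = −2.230.
Balancing electrons gives 3 Hg2+(aq) + 2 Ga(s) → 3 Hg(l) + 2 Ga3+(aq); thus Q = [Ga3+(aq)]^2 / [Hg2+(aq)]^3.
Substituting the known concentrations and solving, log [Ga3+(aq)] = −1.035 and [Ga3+(aq)] = 0.092 M.

0.092 M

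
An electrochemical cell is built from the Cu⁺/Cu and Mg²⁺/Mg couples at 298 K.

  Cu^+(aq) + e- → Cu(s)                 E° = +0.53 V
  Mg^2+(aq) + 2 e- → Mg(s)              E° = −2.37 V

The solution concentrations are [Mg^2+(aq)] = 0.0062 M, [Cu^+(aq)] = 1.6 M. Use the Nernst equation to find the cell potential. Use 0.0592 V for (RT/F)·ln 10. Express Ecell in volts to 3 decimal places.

Since E°(Cu⁺/Cu) > E°(Mg²⁺/Mg), Cu⁺/Cu serves as the cathode.
E°cell = E°cat − E°an = +0.53 − (−2.37) = +2.90 V; n = 2.
The balanced reaction is 2 Cu^+(aq) + Mg(s) → 2 Cu(s) + Mg^2+(aq), so Q = [Mg^2+(aq)] / [Cu^+(aq)]^2 = 0.00242 and log Q = −2.616.
Applying E = E° − (RT ln10/nF)·log Q gives +2.90 − (0.0592/2)(−2.616) = +2.977 V.

+2.977 V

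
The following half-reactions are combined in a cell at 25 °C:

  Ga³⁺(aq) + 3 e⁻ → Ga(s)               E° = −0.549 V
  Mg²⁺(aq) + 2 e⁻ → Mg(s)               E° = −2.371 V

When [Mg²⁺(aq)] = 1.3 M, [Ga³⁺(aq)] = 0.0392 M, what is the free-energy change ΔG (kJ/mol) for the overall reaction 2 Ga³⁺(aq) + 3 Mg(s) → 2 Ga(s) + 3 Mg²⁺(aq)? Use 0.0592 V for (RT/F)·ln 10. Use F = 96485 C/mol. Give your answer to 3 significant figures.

With Ga³⁺/Ga reduced at the cathode, E°cell = −0.549 − (−2.371) = +1.822 V and n = 6.
Here Q = [Mg²⁺(aq)]^3 / [Ga³⁺(aq)]^2 = 1.43×10^3 (log Q = 3.155), giving E = +1.822 − (0.0592/6)·(3.155) = +1.7909 V.
ΔG = −nFE = −(6)(96485)(+1.7909) J/mol = −1040 kJ/mol.

−1040 kJ/mol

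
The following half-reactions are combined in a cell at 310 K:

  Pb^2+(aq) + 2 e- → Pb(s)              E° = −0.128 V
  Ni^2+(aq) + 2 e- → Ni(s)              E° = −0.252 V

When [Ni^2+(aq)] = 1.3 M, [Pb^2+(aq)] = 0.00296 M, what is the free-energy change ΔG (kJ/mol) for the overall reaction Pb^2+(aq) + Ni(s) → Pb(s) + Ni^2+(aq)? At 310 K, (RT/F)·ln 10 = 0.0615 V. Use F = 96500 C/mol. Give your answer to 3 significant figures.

E°cell = −0.128 − (−0.252) = +0.124 V; the balanced reaction transfers n = 2 electrons.
Q = [Ni^2+(aq)] / [Pb^2+(aq)] = 439, so log Q = 2.643 and E = +0.124 − (0.0615/2)(2.643) = +0.0427 V.
Finally ΔG = −nFE = −(2)(96500 C/mol)(+0.0427 V) = −8.24 kJ/mol.

−8.24 kJ/mol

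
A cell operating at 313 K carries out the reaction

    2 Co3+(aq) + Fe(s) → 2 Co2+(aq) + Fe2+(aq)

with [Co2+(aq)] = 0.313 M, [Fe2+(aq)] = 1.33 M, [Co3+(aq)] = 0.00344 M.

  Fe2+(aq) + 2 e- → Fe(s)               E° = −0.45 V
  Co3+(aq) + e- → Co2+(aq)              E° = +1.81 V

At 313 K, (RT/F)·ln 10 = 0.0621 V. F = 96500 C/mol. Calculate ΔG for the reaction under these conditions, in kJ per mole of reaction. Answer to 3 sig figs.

With Co³⁺/Co²⁺ reduced at the cathode, E°cell = +1.81 − (−0.45) = +2.26 V and n = 2.
Here Q = ([Co2+(aq)]^2·[Fe2+(aq)]) / [Co3+(aq)]^2 = 1.1×10^4 (log Q = 4.042), giving E = +2.26 − (0.0621/2)·(4.042) = +2.1345 V.
ΔG = −nFE = −(2)(96500)(+2.1345) J/mol = −412 kJ/mol.

−412 kJ/mol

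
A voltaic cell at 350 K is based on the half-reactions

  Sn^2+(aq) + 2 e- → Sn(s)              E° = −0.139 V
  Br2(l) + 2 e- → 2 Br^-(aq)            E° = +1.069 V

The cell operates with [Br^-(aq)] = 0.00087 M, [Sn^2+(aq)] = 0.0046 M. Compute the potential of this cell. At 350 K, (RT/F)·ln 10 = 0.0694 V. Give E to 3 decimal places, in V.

+1.501 V

Since E°(Br₂/Br⁻) > E°(Sn²⁺/Sn), Br₂/Br⁻ serves as the cathode.
The standard potential is +1.069 − (−0.139) = +1.208 V and the balanced reaction transfers n = 2 electrons.
The balanced reaction is Br2(l) + Sn(s) → 2 Br^-(aq) + Sn^2+(aq), so Q = [Br^-(aq)]^2·[Sn^2+(aq)] = 3.48×10^−9 and log Q = −8.458.
Applying E = E° − (RT ln10/nF)·log Q gives +1.208 − (0.0694/2)(−8.458) = +1.501 V.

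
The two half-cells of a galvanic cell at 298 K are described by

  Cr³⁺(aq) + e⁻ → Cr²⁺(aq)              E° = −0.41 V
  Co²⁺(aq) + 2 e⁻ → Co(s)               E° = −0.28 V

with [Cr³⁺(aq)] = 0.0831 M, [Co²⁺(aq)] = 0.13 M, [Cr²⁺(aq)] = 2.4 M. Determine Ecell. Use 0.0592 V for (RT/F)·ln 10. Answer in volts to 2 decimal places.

Since E°(Co²⁺/Co) > E°(Cr³⁺/Cr²⁺), Co²⁺/Co serves as the cathode.
E°cell = −0.28 − (−0.41) = +0.13 V, with n = 2 electrons transferred.
Balancing gives Co²⁺(aq) + 2 Cr²⁺(aq) → Co(s) + 2 Cr³⁺(aq); hence Q = [Cr³⁺(aq)]^2 / ([Co²⁺(aq)]·[Cr²⁺(aq)]^2) = 0.00922 (log Q = −2.035).
Applying E = E° − (RT ln10/nF)·log Q gives +0.13 − (0.0592/2)(−2.035) = +0.19 V.

+0.19 V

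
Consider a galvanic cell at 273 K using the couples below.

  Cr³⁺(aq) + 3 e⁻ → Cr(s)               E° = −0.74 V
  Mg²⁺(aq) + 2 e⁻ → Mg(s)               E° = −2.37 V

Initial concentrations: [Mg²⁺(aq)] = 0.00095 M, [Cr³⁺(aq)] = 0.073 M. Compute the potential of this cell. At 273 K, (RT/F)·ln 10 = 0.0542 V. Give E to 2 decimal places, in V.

+1.69 V

Since E°(Cr³⁺/Cr) > E°(Mg²⁺/Mg), Cr³⁺/Cr serves as the cathode.
E°cell = −0.74 − (−2.37) = +1.63 V, with n = 6 electrons transferred.
Balancing gives 2 Cr³⁺(aq) + 3 Mg(s) → 2 Cr(s) + 3 Mg²⁺(aq); hence Q = [Mg²⁺(aq)]^3 / [Cr³⁺(aq)]^2 = 1.61×10^−7 (log Q = −6.793).
E = E° − (0.0542/n)·log Q = +1.63 − (0.0542/6)(−6.793) = +1.69 V.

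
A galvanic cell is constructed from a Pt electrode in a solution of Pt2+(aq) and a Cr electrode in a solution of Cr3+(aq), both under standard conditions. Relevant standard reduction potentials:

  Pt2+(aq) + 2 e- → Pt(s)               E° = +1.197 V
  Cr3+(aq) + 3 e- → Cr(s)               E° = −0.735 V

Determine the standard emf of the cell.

The Pt²⁺/Pt couple has the higher E°, so Pt ion is reduced (cathode) and Cr is oxidized (anode).
E°cell = E°(cathode) − E°(anode) = +1.197 − (−0.735) = +1.932 V.

+1.932 V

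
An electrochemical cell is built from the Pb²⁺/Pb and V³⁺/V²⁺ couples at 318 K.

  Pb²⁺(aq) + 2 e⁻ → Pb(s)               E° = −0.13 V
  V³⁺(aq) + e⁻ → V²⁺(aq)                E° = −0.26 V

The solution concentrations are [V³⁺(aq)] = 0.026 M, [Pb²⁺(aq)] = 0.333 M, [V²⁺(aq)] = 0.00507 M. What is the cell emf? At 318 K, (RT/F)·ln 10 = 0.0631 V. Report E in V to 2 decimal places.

The Pb²⁺/Pb couple has the more positive E°, so it is the cathode; V³⁺/V²⁺ is the anode.
E°cell = E°cat − E°an = −0.13 − (−0.26) = +0.13 V; n = 2.
The balanced reaction is Pb²⁺(aq) + 2 V²⁺(aq) → Pb(s) + 2 V³⁺(aq), so Q = [V³⁺(aq)]^2 / ([Pb²⁺(aq)]·[V²⁺(aq)]^2) = 79 and log Q = 1.897.
Applying E = E° − (RT ln10/nF)·log Q gives +0.13 − (0.0631/2)(1.897) = +0.07 V.

+0.07 V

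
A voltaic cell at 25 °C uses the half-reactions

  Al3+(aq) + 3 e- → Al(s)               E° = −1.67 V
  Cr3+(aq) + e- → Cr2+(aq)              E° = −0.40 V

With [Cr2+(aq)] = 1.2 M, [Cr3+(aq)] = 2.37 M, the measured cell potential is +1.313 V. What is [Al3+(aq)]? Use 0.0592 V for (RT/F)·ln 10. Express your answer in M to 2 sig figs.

0.051 M

Cr³⁺/Cr²⁺ is the cathode (higher E°); E°cell = −0.40 − (−1.67) = +1.27 V with n = 3.
Rearranging E = E° − (0.0592/n)·log Q gives log Q = 3(+1.27 − (+1.313))/0.0592 = −2.179.
The balanced reaction is 3 Cr3+(aq) + Al(s) → 3 Cr2+(aq) + Al3+(aq), so Q = ([Cr2+(aq)]^3·[Al3+(aq)]) / [Cr3+(aq)]^3.
Isolating [Al3+(aq)] in Q = 10^{−2.179} yields log [Al3+(aq)] = −1.292, i.e. 0.051 M.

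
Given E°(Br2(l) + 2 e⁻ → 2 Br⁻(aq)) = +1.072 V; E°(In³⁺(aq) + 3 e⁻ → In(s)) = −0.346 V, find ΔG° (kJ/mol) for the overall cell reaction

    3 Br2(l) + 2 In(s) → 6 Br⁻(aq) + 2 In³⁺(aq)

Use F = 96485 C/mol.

In the reaction as written Br2(l) is reduced, so the Br₂/Br⁻ couple is the cathode and In³⁺/In is the anode.
E°cell = +1.072 − (−0.346) = +1.418 V; balancing electrons gives n = 6.
ΔG° = −nFE°cell = −(6)(96485)(+1.418) J/mol = −821 kJ/mol.

−821 kJ/mol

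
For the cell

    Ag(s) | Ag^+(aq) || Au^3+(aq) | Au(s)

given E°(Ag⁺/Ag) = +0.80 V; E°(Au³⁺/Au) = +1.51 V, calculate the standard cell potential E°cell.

By convention the left-hand electrode in cell notation is the anode (oxidation) and the right-hand electrode is the cathode (reduction).
E°cell = E°(right) − E°(left) = +1.51 − (+0.80) = +0.71 V.

+0.71 V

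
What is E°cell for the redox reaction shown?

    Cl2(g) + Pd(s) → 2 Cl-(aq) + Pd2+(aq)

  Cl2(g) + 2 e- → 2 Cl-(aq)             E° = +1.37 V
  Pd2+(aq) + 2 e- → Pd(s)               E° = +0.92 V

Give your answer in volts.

+0.45 V

Cl2(g) gains electrons, so the Cl₂/Cl⁻ couple is the cathode; the Pd²⁺/Pd couple is the anode.
E°cell = E°(cathode) − E°(anode) = +1.37 − (+0.92) = +0.45 V.
The positive value indicates the reaction is spontaneous as written.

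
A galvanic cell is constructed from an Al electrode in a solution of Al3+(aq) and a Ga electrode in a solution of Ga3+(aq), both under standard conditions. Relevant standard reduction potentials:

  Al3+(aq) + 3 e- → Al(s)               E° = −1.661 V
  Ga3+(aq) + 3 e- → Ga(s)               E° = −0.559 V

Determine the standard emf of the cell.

+1.102 V

The Ga³⁺/Ga couple has the higher E°, so Ga ion is reduced (cathode) and Al is oxidized (anode).
E°cell = E°(cathode) − E°(anode) = −0.559 − (−1.661) = +1.102 V.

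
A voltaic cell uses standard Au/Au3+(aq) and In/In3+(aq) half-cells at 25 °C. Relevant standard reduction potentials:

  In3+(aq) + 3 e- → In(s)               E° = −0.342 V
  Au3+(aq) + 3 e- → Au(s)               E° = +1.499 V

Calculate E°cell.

+1.841 V

Of the two couples in this cell, the one with the more positive reduction potential is reduced at the cathode: here that is Au³⁺/Au (+1.499 V); In³⁺/In (−0.342 V) is the anode.
E°cell = E°(cathode) − E°(anode) = +1.499 − (−0.342) = +1.841 V.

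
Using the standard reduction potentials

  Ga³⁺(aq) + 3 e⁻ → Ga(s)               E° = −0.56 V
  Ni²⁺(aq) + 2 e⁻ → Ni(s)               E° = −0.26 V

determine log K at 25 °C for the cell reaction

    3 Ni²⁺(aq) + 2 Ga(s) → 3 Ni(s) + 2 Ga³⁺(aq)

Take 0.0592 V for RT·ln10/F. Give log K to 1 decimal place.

The Ni²⁺/Ni couple is reduced (cathode); E°cell = −0.26 − (−0.56) = +0.30 V with n = 6.
At equilibrium E = 0, so log K = nE°cell / 0.0592 = (6)(+0.30) / 0.0592 = 30.4.

log K = 30.4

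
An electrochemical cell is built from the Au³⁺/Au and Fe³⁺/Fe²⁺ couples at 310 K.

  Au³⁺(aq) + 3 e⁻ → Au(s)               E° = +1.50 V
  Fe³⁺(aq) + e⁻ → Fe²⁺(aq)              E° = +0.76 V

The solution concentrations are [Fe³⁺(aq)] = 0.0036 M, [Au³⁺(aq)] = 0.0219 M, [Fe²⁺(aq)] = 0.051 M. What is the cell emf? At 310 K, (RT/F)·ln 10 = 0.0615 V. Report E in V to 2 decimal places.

Since E°(Au³⁺/Au) > E°(Fe³⁺/Fe²⁺), Au³⁺/Au serves as the cathode.
The standard potential is +1.50 − (+0.76) = +0.74 V and the balanced reaction transfers n = 3 electrons.
The balanced reaction is Au³⁺(aq) + 3 Fe²⁺(aq) → Au(s) + 3 Fe³⁺(aq), so Q = [Fe³⁺(aq)]^3 / ([Au³⁺(aq)]·[Fe²⁺(aq)]^3) = 0.0161 and log Q = −1.794.
E = E° − (0.0615/n)·log Q = +0.74 − (0.0615/3)(−1.794) = +0.78 V.

+0.78 V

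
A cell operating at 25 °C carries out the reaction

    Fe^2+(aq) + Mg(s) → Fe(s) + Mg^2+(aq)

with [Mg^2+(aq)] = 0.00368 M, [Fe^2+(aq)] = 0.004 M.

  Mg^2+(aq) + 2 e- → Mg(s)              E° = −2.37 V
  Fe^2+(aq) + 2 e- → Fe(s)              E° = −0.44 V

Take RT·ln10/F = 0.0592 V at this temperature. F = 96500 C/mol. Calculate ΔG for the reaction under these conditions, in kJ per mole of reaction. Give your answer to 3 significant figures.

The standard cell potential is −0.44 − (−2.37) = +1.93 V, with n = 2 electrons in the balanced equation.
The reaction quotient is [Mg^2+(aq)] / [Fe^2+(aq)] = 0.92; by Nernst, E = +1.93 − (0.0592/2)(−0.036) = +1.9311 V.
Then ΔG = −nFE = −2 × 96500 × +1.9311 J/mol = −373 kJ/mol.

−373 kJ/mol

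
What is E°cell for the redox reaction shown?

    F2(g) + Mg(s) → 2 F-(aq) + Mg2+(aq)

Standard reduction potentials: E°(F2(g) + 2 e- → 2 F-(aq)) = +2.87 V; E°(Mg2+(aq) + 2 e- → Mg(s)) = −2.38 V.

+5.25 V

F2(g) gains electrons, so the F₂/F⁻ couple is the cathode; the Mg²⁺/Mg couple is the anode.
E°cell = E°(cathode) − E°(anode) = +2.87 − (−2.38) = +5.25 V.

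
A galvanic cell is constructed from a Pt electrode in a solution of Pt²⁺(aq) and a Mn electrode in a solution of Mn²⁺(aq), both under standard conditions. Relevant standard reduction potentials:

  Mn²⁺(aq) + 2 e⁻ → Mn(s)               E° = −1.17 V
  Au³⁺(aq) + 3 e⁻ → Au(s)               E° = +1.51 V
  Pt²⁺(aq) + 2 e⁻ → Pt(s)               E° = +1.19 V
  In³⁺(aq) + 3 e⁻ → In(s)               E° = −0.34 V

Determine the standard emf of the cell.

The Pt²⁺/Pt couple has the higher E°, so Pt ion is reduced (cathode) and Mn is oxidized (anode).
E°cell = E°(cathode) − E°(anode) = +1.19 − (−1.17) = +2.36 V.

+2.36 V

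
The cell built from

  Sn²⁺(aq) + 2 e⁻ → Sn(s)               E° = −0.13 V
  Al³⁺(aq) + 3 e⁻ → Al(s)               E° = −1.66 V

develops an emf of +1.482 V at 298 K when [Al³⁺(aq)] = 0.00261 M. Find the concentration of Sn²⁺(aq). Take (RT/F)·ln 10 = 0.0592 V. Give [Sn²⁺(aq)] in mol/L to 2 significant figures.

Sn²⁺/Sn is the cathode (higher E°); E°cell = −0.13 − (−1.66) = +1.53 V with n = 6.
Rearranging E = E° − (0.0592/n)·log Q gives log Q = 6(+1.53 − (+1.482))/0.0592 = 4.865.
For 3 Sn²⁺(aq) + 2 Al(s) → 3 Sn(s) + 2 Al³⁺(aq), the reaction quotient is Q = [Al³⁺(aq)]^2 / [Sn²⁺(aq)]^3.
Solving for the unknown gives log [Sn²⁺(aq)] = −3.344, so [Sn²⁺(aq)] ≈ 0.00045 M.

0.00045 M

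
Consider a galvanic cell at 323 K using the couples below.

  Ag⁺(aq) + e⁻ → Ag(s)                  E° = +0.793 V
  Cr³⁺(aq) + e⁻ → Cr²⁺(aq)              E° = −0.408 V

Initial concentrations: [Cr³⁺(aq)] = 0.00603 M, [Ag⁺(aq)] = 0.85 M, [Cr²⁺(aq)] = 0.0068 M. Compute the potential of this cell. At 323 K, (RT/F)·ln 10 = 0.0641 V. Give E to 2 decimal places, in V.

+1.20 V

Ag⁺/Ag is reduced (cathode, E° = +0.793 V) and Cr³⁺/Cr²⁺ is oxidized (anode).
E°cell = E°cat − E°an = +0.793 − (−0.408) = +1.201 V; n = 1.
Balancing gives Ag⁺(aq) + Cr²⁺(aq) → Ag(s) + Cr³⁺(aq); hence Q = [Cr³⁺(aq)] / ([Ag⁺(aq)]·[Cr²⁺(aq)]) = 1.04 (log Q = 0.018).
Applying E = E° − (RT ln10/nF)·log Q gives +1.201 − (0.0641/1)(0.018) = +1.20 V.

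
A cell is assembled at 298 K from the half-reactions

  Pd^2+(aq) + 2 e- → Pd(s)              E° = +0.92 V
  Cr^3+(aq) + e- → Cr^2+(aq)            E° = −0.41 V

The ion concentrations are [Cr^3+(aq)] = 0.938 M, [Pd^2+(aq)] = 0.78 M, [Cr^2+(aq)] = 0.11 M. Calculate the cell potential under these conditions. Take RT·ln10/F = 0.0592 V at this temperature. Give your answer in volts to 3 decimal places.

Pd²⁺/Pd is reduced (cathode, E° = +0.92 V) and Cr³⁺/Cr²⁺ is oxidized (anode).
E°cell = E°cat − E°an = +0.92 − (−0.41) = +1.33 V; n = 2.
For the overall reaction Pd^2+(aq) + 2 Cr^2+(aq) → Pd(s) + 2 Cr^3+(aq), Q = [Cr^3+(aq)]^2 / ([Pd^2+(aq)]·[Cr^2+(aq)]^2) = 93.2, giving log Q = 1.970.
By the Nernst equation, E = +1.33 − (0.0592/2)·(1.970) = +1.272 V.

+1.272 V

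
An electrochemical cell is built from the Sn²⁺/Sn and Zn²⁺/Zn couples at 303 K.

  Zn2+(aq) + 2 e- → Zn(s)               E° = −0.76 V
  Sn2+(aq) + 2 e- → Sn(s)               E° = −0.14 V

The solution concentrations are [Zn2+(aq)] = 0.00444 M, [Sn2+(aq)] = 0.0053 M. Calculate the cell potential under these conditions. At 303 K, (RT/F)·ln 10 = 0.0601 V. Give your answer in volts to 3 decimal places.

+0.622 V

Sn²⁺/Sn is reduced (cathode, E° = −0.14 V) and Zn²⁺/Zn is oxidized (anode).
E°cell = −0.14 − (−0.76) = +0.62 V, with n = 2 electrons transferred.
Balancing gives Sn2+(aq) + Zn(s) → Sn(s) + Zn2+(aq); hence Q = [Zn2+(aq)] / [Sn2+(aq)] = 0.838 (log Q = −0.077).
Applying E = E° − (RT ln10/nF)·log Q gives +0.62 − (0.0601/2)(−0.077) = +0.622 V.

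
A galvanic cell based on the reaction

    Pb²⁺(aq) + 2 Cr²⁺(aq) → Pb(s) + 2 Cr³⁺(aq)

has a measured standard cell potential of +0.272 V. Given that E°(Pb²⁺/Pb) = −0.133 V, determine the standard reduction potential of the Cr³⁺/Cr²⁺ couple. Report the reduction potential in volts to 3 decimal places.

−0.405 V

In the reaction as written the Pb²⁺/Pb couple is reduced (cathode) and Cr³⁺/Cr²⁺ is oxidized (anode), so E°cell = E°(Pb²⁺/Pb) − E°(Cr³⁺/Cr²⁺).
E°(Cr³⁺/Cr²⁺) = E°(cathode) − E°cell = −0.133 − (+0.272) = −0.405 V.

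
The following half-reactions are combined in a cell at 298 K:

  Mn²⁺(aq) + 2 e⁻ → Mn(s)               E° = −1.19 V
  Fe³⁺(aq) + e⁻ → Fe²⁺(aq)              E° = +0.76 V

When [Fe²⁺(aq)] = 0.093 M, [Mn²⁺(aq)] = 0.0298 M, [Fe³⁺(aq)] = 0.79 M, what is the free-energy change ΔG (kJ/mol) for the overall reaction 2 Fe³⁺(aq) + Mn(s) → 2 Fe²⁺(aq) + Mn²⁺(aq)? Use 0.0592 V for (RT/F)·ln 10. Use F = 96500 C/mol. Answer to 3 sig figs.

E°cell = +0.76 − (−1.19) = +1.95 V; the balanced reaction transfers n = 2 electrons.
Q = ([Fe²⁺(aq)]^2·[Mn²⁺(aq)]) / [Fe³⁺(aq)]^2 = 0.000413, so log Q = −3.384 and E = +1.95 − (0.0592/2)(−3.384) = +2.0502 V.
Then ΔG = −nFE = −2 × 96500 × +2.0502 J/mol = −396 kJ/mol.

−396 kJ/mol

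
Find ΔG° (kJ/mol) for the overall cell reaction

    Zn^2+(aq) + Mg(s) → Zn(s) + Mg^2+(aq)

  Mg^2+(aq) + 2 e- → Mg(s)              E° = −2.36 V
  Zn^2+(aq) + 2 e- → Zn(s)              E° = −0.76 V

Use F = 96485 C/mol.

−309 kJ/mol

In the reaction as written Zn^2+(aq) is reduced, so the Zn²⁺/Zn couple is the cathode and Mg²⁺/Mg is the anode.
E°cell = −0.76 − (−2.36) = +1.60 V; balancing electrons gives n = 2.
ΔG° = −nFE°cell = −(2)(96485)(+1.60) J/mol = −309 kJ/mol.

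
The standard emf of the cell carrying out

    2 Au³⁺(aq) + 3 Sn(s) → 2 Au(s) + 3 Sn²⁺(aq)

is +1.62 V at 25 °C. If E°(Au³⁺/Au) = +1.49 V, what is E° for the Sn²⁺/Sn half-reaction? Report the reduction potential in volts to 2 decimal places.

−0.13 V

In the reaction as written the Au³⁺/Au couple is reduced (cathode) and Sn²⁺/Sn is oxidized (anode), so E°cell = E°(Au³⁺/Au) − E°(Sn²⁺/Sn).
E°(Sn²⁺/Sn) = E°(cathode) − E°cell = +1.49 − (+1.62) = −0.13 V.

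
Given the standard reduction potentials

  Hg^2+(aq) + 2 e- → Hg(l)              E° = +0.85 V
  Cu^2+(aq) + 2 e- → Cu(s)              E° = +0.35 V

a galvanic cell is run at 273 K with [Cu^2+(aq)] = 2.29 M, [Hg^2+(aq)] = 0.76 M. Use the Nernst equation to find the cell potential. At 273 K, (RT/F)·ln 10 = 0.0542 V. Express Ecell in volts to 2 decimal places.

+0.49 V

Hg²⁺/Hg is reduced (cathode, E° = +0.85 V) and Cu²⁺/Cu is oxidized (anode).
E°cell = +0.85 − (+0.35) = +0.50 V, with n = 2 electrons transferred.
For the overall reaction Hg^2+(aq) + Cu(s) → Hg(l) + Cu^2+(aq), Q = [Cu^2+(aq)] / [Hg^2+(aq)] = 3.01, giving log Q = 0.479.
By the Nernst equation, E = +0.50 − (0.0542/2)·(0.479) = +0.49 V.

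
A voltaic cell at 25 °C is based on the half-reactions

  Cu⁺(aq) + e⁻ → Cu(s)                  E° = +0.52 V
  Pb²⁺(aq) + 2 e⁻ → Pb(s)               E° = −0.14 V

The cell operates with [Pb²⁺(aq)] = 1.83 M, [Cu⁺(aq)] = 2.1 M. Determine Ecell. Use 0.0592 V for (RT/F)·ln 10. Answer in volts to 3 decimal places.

+0.671 V

Cu⁺/Cu is reduced (cathode, E° = +0.52 V) and Pb²⁺/Pb is oxidized (anode).
The standard potential is +0.52 − (−0.14) = +0.66 V and the balanced reaction transfers n = 2 electrons.
Balancing gives 2 Cu⁺(aq) + Pb(s) → 2 Cu(s) + Pb²⁺(aq); hence Q = [Pb²⁺(aq)] / [Cu⁺(aq)]^2 = 0.415 (log Q = −0.382).
E = E° − (0.0592/n)·log Q = +0.66 − (0.0592/2)(−0.382) = +0.671 V.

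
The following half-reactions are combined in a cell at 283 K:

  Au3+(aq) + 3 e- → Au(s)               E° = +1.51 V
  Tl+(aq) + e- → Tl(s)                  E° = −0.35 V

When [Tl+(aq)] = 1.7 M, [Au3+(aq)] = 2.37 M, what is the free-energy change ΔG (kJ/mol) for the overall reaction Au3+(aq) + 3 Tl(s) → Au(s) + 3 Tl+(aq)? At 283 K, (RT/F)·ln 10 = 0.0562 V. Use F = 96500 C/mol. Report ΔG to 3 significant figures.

−537 kJ/mol

With Au³⁺/Au reduced at the cathode, E°cell = +1.51 − (−0.35) = +1.86 V and n = 3.
The reaction quotient is [Tl+(aq)]^3 / [Au3+(aq)] = 2.07; by Nernst, E = +1.86 − (0.0562/3)(0.317) = +1.8541 V.
ΔG = −nFE = −(3)(96500)(+1.8541) J/mol = −537 kJ/mol.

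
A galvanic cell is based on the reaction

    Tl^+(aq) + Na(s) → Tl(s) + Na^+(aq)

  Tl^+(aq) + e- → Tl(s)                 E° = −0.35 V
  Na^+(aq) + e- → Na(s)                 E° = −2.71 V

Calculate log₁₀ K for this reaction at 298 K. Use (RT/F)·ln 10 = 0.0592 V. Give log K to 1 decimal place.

log K = 39.9

The Tl⁺/Tl couple is reduced (cathode); E°cell = −0.35 − (−2.71) = +2.36 V with n = 1.
At equilibrium E = 0, so log K = nE°cell / 0.0592 = (1)(+2.36) / 0.0592 = 39.9.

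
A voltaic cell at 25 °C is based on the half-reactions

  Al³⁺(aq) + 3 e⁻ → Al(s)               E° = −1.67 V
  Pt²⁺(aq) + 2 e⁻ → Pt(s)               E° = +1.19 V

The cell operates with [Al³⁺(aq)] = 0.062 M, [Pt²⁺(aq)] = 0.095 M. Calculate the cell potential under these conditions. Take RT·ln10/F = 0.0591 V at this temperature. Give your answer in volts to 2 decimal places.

The Pt²⁺/Pt couple has the more positive E°, so it is the cathode; Al³⁺/Al is the anode.
E°cell = E°cat − E°an = +1.19 − (−1.67) = +2.86 V; n = 6.
The balanced reaction is 3 Pt²⁺(aq) + 2 Al(s) → 3 Pt(s) + 2 Al³⁺(aq), so Q = [Al³⁺(aq)]^2 / [Pt²⁺(aq)]^3 = 4.48 and log Q = 0.652.
E = E° − (0.0591/n)·log Q = +2.86 − (0.0591/6)(0.652) = +2.85 V.

+2.85 V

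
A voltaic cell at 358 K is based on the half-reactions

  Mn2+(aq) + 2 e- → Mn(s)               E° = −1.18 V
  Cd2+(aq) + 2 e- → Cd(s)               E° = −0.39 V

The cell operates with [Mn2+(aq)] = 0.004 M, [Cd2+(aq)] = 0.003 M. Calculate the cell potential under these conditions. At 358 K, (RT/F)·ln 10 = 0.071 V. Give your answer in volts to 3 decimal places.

Since E°(Cd²⁺/Cd) > E°(Mn²⁺/Mn), Cd²⁺/Cd serves as the cathode.
E°cell = E°cat − E°an = −0.39 − (−1.18) = +0.79 V; n = 2.
Balancing gives Cd2+(aq) + Mn(s) → Cd(s) + Mn2+(aq); hence Q = [Mn2+(aq)] / [Cd2+(aq)] = 1.33 (log Q = 0.125).
Applying E = E° − (RT ln10/nF)·log Q gives +0.79 − (0.071/2)(0.125) = +0.786 V.

+0.786 V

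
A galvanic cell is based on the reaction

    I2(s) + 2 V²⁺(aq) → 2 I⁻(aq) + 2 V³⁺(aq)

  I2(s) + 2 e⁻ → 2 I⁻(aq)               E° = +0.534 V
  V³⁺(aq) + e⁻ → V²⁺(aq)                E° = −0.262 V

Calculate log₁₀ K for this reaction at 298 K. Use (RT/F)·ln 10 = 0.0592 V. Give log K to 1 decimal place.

The I₂/I⁻ couple is reduced (cathode); E°cell = +0.534 − (−0.262) = +0.796 V with n = 2.
At equilibrium E = 0, so log K = nE°cell / 0.0592 = (2)(+0.796) / 0.0592 = 26.9.

log K = 26.9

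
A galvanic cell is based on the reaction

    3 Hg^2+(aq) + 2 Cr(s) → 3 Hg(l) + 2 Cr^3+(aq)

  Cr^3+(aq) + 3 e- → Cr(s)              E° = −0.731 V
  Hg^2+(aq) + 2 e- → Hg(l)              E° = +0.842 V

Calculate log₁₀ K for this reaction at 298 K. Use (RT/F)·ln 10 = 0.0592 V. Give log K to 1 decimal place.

log K = 159.4

The Hg²⁺/Hg couple is reduced (cathode); E°cell = +0.842 − (−0.731) = +1.573 V with n = 6.
At equilibrium E = 0, so log K = nE°cell / 0.0592 = (6)(+1.573) / 0.0592 = 159.4.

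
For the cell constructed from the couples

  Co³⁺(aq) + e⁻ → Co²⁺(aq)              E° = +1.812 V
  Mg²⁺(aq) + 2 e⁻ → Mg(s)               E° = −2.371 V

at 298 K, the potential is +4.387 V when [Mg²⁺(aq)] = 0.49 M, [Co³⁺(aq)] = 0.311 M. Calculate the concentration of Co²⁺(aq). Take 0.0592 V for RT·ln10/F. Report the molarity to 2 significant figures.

Co³⁺/Co²⁺ is the cathode (higher E°); E°cell = +1.812 − (−2.371) = +4.183 V with n = 2.
Since E = E° − (0.0592/n)·log Q, log Q = n(E° − E)/0.0592 = −6.892.
The balanced reaction is 2 Co³⁺(aq) + Mg(s) → 2 Co²⁺(aq) + Mg²⁺(aq), so Q = ([Co²⁺(aq)]^2·[Mg²⁺(aq)]) / [Co³⁺(aq)]^2.
Solving for the unknown gives log [Co²⁺(aq)] = −3.798, so [Co²⁺(aq)] ≈ 0.00016 M.

0.00016 M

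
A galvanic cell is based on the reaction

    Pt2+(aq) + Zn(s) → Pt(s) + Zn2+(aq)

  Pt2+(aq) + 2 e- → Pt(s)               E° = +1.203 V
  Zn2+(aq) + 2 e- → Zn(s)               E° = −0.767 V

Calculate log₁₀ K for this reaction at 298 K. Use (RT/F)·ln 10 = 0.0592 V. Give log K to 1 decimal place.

The Pt²⁺/Pt couple is reduced (cathode); E°cell = +1.203 − (−0.767) = +1.970 V with n = 2.
At equilibrium E = 0, so log K = nE°cell / 0.0592 = (2)(+1.970) / 0.0592 = 66.6.

log K = 66.6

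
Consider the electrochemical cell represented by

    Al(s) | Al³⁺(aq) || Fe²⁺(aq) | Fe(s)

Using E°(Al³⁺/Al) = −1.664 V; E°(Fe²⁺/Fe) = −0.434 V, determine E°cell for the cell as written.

By convention the left-hand electrode in cell notation is the anode (oxidation) and the right-hand electrode is the cathode (reduction).
E°cell = E°(right) − E°(left) = −0.434 − (−1.664) = +1.230 V.

+1.230 V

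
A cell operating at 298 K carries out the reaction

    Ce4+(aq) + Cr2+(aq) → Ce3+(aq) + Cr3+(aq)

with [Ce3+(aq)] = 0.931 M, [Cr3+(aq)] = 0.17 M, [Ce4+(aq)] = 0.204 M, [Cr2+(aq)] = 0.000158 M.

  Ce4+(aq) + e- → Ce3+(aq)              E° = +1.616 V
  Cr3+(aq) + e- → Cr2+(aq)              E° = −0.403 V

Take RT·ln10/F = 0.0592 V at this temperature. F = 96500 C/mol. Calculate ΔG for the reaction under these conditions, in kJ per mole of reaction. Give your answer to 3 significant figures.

E°cell = +1.616 − (−0.403) = +2.019 V; the balanced reaction transfers n = 1 electron.
The reaction quotient is ([Ce3+(aq)]·[Cr3+(aq)]) / ([Ce4+(aq)]·[Cr2+(aq)]) = 4.91×10^3; by Nernst, E = +2.019 − (0.0592/1)(3.691) = +1.8005 V.
Finally ΔG = −nFE = −(1)(96500 C/mol)(+1.8005 V) = −174 kJ/mol.

−174 kJ/mol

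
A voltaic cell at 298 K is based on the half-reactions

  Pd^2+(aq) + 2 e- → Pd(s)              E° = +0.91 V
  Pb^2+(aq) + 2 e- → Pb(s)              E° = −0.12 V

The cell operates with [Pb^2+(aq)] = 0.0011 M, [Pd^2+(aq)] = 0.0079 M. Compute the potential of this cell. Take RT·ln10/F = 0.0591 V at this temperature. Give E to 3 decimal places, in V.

+1.055 V

Pd²⁺/Pd is reduced (cathode, E° = +0.91 V) and Pb²⁺/Pb is oxidized (anode).
E°cell = +0.91 − (−0.12) = +1.03 V, with n = 2 electrons transferred.
The balanced reaction is Pd^2+(aq) + Pb(s) → Pd(s) + Pb^2+(aq), so Q = [Pb^2+(aq)] / [Pd^2+(aq)] = 0.139 and log Q = −0.856.
E = E° − (0.0591/n)·log Q = +1.03 − (0.0591/2)(−0.856) = +1.055 V.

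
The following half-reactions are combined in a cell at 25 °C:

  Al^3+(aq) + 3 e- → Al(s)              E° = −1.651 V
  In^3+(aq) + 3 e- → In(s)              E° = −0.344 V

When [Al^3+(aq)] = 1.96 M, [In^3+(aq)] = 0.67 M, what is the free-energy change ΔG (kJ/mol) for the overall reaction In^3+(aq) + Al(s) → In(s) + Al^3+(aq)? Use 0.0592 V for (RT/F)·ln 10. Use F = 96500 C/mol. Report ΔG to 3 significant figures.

The standard cell potential is −0.344 − (−1.651) = +1.307 V, with n = 3 electrons in the balanced equation.
Q = [Al^3+(aq)] / [In^3+(aq)] = 2.93, so log Q = 0.466 and E = +1.307 − (0.0592/3)(0.466) = +1.2978 V.
Then ΔG = −nFE = −3 × 96500 × +1.2978 J/mol = −376 kJ/mol.

−376 kJ/mol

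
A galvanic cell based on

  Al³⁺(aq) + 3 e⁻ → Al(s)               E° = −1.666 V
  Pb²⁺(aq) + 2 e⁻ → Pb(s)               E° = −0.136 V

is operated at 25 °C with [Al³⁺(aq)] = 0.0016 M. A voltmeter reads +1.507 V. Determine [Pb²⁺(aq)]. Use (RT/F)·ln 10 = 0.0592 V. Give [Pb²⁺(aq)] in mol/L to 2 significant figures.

The Pb²⁺/Pb couple has the larger reduction potential, so it is the cathode: E°cell = −0.136 − (−1.666) = +1.530 V and n = 6.
From the Nernst equation, log Q = n(E° − E)/0.0592 = 6·(+1.530 − (+1.507))/0.0592 = 2.331.
The balanced reaction is 3 Pb²⁺(aq) + 2 Al(s) → 3 Pb(s) + 2 Al³⁺(aq), so Q = [Al³⁺(aq)]^2 / [Pb²⁺(aq)]^3.
Substituting the known concentrations and solving, log [Pb²⁺(aq)] = −2.641 and [Pb²⁺(aq)] = 0.0023 M.

0.0023 M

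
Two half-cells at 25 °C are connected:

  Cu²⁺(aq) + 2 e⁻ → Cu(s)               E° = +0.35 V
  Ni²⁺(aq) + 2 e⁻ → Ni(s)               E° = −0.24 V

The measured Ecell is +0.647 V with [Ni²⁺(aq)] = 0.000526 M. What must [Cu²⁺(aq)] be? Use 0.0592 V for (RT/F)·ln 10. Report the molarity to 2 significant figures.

0.044 M

Cu²⁺/Cu is the cathode (higher E°); E°cell = +0.35 − (−0.24) = +0.59 V with n = 2.
From the Nernst equation, log Q = n(E° − E)/0.0592 = 2·(+0.59 − (+0.647))/0.0592 = −1.926.
The balanced reaction is Cu²⁺(aq) + Ni(s) → Cu(s) + Ni²⁺(aq), so Q = [Ni²⁺(aq)] / [Cu²⁺(aq)].
Substituting the known concentrations and solving, log [Cu²⁺(aq)] = −1.353 and [Cu²⁺(aq)] = 0.044 M.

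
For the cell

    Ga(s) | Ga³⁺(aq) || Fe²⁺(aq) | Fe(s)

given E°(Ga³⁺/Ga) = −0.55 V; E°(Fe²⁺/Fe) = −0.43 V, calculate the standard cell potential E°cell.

By convention the left-hand electrode in cell notation is the anode (oxidation) and the right-hand electrode is the cathode (reduction).
E°cell = E°(right) − E°(left) = −0.43 − (−0.55) = +0.12 V.

+0.12 V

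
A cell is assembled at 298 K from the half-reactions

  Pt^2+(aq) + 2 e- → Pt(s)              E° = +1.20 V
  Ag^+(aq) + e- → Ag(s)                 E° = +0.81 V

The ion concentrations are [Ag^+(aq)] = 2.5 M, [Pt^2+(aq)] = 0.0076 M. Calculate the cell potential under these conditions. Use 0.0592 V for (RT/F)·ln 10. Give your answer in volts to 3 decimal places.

+0.304 V

Pt²⁺/Pt is reduced (cathode, E° = +1.20 V) and Ag⁺/Ag is oxidized (anode).
E°cell = +1.20 − (+0.81) = +0.39 V, with n = 2 electrons transferred.
The balanced reaction is Pt^2+(aq) + 2 Ag(s) → Pt(s) + 2 Ag^+(aq), so Q = [Ag^+(aq)]^2 / [Pt^2+(aq)] = 822 and log Q = 2.915.
E = E° − (0.0592/n)·log Q = +0.39 − (0.0592/2)(2.915) = +0.304 V.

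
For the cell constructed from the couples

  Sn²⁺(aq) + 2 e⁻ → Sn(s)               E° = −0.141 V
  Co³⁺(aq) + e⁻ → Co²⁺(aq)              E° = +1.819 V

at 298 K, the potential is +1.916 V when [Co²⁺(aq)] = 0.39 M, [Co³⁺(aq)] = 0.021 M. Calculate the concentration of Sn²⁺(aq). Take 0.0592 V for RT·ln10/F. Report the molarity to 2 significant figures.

Co³⁺/Co²⁺ is the cathode (higher E°); E°cell = +1.819 − (−0.141) = +1.960 V with n = 2.
From the Nernst equation, log Q = n(E° − E)/0.0592 = 2·(+1.960 − (+1.916))/0.0592 = 1.486.
The balanced reaction is 2 Co³⁺(aq) + Sn(s) → 2 Co²⁺(aq) + Sn²⁺(aq), so Q = ([Co²⁺(aq)]^2·[Sn²⁺(aq)]) / [Co³⁺(aq)]^2.
Isolating [Sn²⁺(aq)] in Q = 10^{1.486} yields log [Sn²⁺(aq)] = −1.052, i.e. 0.089 M.

0.089 M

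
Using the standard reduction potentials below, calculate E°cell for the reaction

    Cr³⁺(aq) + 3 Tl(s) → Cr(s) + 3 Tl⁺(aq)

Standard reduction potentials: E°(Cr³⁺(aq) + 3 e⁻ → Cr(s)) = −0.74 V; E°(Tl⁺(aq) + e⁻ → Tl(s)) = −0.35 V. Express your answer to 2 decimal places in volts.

Cr³⁺(aq) gains electrons, so the Cr³⁺/Cr couple is the cathode; the Tl⁺/Tl couple is the anode.
E°cell = E°(cathode) − E°(anode) = −0.74 − (−0.35) = −0.39 V.

−0.39 V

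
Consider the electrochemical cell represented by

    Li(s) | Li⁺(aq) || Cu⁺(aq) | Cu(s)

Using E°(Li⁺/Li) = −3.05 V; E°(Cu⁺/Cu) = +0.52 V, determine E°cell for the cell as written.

+3.57 V

By convention the left-hand electrode in cell notation is the anode (oxidation) and the right-hand electrode is the cathode (reduction).
E°cell = E°(right) − E°(left) = +0.52 − (−3.05) = +3.57 V.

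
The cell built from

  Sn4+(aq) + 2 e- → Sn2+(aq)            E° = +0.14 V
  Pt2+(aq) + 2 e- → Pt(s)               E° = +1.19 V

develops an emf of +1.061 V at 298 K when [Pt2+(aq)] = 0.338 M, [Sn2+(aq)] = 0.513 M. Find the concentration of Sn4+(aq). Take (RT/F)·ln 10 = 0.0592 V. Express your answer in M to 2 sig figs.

With Pt²⁺/Pt at the cathode and Sn⁴⁺/Sn²⁺ at the anode, E°cell = +1.19 − (+0.14) = +1.05 V (n = 2).
Since E = E° − (0.0592/n)·log Q, log Q = n(E° − E)/0.0592 = −0.372.
Balancing electrons gives Pt2+(aq) + Sn2+(aq) → Pt(s) + Sn4+(aq); thus Q = [Sn4+(aq)] / ([Pt2+(aq)]·[Sn2+(aq)]).
Solving for the unknown gives log [Sn4+(aq)] = −1.133, so [Sn4+(aq)] ≈ 0.074 M.

0.074 M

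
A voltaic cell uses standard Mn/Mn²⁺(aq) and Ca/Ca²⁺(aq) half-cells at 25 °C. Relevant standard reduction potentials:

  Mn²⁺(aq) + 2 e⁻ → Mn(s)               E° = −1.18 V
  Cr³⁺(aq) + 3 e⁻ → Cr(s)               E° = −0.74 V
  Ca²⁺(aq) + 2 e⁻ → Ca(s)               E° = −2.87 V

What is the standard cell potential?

+1.69 V

Of the two couples in this cell, the one with the more positive reduction potential is reduced at the cathode: here that is Mn²⁺/Mn (−1.18 V); Ca²⁺/Ca (−2.87 V) is the anode.
E°cell = E°(cathode) − E°(anode) = −1.18 − (−2.87) = +1.69 V.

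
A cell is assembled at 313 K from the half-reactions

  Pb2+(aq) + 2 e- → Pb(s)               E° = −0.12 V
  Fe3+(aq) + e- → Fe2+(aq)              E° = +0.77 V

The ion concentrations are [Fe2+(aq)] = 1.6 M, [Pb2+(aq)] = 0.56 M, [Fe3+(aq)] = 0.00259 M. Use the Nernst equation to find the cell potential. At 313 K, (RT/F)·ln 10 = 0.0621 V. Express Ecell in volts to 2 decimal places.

+0.72 V

Fe³⁺/Fe²⁺ is reduced (cathode, E° = +0.77 V) and Pb²⁺/Pb is oxidized (anode).
E°cell = +0.77 − (−0.12) = +0.89 V, with n = 2 electrons transferred.
The balanced reaction is 2 Fe3+(aq) + Pb(s) → 2 Fe2+(aq) + Pb2+(aq), so Q = ([Fe2+(aq)]^2·[Pb2+(aq)]) / [Fe3+(aq)]^2 = 2.14×10^5 and log Q = 5.330.
Applying E = E° − (RT ln10/nF)·log Q gives +0.89 − (0.0621/2)(5.330) = +0.72 V.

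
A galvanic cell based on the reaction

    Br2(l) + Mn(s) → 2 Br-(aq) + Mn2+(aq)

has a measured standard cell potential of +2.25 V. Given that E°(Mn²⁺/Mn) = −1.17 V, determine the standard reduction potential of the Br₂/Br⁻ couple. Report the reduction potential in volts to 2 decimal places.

In the reaction as written the Br₂/Br⁻ couple is reduced (cathode) and Mn²⁺/Mn is oxidized (anode), so E°cell = E°(Br₂/Br⁻) − E°(Mn²⁺/Mn).
E°(Br₂/Br⁻) = E°cell + E°(anode) = +2.25 + (−1.17) = +1.08 V.

+1.08 V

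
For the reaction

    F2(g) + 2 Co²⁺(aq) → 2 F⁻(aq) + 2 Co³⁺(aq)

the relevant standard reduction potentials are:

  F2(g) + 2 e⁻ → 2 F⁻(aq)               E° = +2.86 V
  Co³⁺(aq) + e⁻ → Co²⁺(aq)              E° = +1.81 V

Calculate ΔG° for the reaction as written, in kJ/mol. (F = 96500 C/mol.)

−203 kJ/mol

In the reaction as written F2(g) is reduced, so the F₂/F⁻ couple is the cathode and Co³⁺/Co²⁺ is the anode.
E°cell = +2.86 − (+1.81) = +1.05 V; balancing electrons gives n = 2.
ΔG° = −nFE°cell = −(2)(96500)(+1.05) J/mol = −203 kJ/mol.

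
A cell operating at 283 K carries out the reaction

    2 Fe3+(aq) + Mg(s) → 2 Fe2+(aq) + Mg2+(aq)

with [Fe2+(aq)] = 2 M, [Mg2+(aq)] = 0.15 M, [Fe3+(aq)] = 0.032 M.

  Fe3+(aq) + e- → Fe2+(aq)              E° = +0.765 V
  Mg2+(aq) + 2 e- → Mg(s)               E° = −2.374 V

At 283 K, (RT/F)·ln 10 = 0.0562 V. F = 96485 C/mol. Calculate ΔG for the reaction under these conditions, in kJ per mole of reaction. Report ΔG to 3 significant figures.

−591 kJ/mol

E°cell = +0.765 − (−2.374) = +3.139 V; the balanced reaction transfers n = 2 electrons.
Q = ([Fe2+(aq)]^2·[Mg2+(aq)]) / [Fe3+(aq)]^2 = 586, so log Q = 2.768 and E = +3.139 − (0.0562/2)(2.768) = +3.0612 V.
ΔG = −nFE = −(2)(96485)(+3.0612) J/mol = −591 kJ/mol.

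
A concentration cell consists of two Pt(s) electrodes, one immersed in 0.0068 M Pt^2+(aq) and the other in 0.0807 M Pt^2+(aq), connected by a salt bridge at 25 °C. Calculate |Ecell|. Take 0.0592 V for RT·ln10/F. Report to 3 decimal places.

0.032 V

For a concentration cell E°cell = 0, since both electrodes use the same couple.
The compartment with the higher Pt^2+(aq) concentration (0.0807 M) acts as the cathode; ions are reduced there and produced at the dilute (0.0068 M) anode.
With n = 2, Ecell = −(0.0592/2)·log([dilute]/[conc]) = −(0.0592/2)·log(0.0068/0.0807) = +0.032 V.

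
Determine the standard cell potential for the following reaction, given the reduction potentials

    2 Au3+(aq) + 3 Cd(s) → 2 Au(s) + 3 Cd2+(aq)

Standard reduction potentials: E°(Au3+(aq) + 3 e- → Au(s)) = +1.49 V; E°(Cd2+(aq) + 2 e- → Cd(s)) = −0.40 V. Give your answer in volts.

+1.89 V

Au3+(aq) gains electrons, so the Au³⁺/Au couple is the cathode; the Cd²⁺/Cd couple is the anode.
E°cell = E°(cathode) − E°(anode) = +1.49 − (−0.40) = +1.89 V.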